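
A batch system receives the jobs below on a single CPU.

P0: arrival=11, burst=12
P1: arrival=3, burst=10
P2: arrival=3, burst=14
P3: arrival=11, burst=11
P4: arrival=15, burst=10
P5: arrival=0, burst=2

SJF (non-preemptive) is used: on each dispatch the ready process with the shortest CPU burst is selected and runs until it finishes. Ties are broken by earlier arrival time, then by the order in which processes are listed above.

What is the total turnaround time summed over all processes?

136

Timeline: | P5 0-2 | idle 2-3 | P1 3-13 | P3 13-24 | P4 24-34 | P0 34-46 | P2 46-60 |
Completion: P0=46  P1=13  P2=60  P3=24  P4=34  P5=2
Turnaround (C−A): P0=35  P1=10  P2=57  P3=13  P4=19  P5=2
Turnaround = completion − arrival: P0=35, P1=10, P2=57, P3=13, P4=19, P5=2
Total turnaround = 35 + 10 + 57 + 13 + 19 + 2 = 136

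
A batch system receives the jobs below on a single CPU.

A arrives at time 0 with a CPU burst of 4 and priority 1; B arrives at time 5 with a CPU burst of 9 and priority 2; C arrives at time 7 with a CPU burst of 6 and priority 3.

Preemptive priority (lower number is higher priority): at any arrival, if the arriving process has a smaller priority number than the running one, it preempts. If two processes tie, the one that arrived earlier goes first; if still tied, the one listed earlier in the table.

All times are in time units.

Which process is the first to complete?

Gantt: | A 0-4 | idle 4-5 | B 5-14 | C 14-20 |
Completion: A=4  B=14  C=20
Finish order: A → B → C

A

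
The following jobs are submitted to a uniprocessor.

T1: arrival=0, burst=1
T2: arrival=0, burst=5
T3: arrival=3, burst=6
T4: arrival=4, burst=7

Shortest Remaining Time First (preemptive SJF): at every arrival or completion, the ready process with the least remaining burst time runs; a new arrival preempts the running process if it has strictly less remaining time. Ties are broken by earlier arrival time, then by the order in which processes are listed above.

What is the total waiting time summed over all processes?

Schedule: | T1 0-1 | T2 1-6 | T3 6-12 | T4 12-19 |
Completion: T1=1  T2=6  T3=12  T4=19
Turnaround (C−A): T1=1  T2=6  T3=9  T4=15
Waiting = turnaround − burst: T1=0, T2=1, T3=3, T4=8
Total waiting = 0 + 1 + 3 + 8 = 12

12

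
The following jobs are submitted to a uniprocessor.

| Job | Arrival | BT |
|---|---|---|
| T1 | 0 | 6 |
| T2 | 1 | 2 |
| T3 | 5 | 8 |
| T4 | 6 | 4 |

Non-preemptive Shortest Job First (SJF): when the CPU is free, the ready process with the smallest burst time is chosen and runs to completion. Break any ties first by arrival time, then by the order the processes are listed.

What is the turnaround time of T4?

Schedule: | T1 0-6 | T2 6-8 | T4 8-12 | T3 12-20 |
Completion: T1=6  T2=8  T3=20  T4=12
Turnaround (C−A): T1=6  T2=7  T3=15  T4=6
Turnaround(T4) = completion − arrival = 12 − 6 = 6

6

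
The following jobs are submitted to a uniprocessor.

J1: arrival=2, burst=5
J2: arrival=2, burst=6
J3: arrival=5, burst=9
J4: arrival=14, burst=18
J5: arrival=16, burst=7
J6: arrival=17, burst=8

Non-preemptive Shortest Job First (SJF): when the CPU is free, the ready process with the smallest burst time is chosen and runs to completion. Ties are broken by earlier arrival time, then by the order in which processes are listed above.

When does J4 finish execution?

55

Timeline: | idle 0-2 | J1 2-7 | J2 7-13 | J3 13-22 | J5 22-29 | J6 29-37 | J4 37-55 |
Completion: J1=7  J2=13  J3=22  J4=55  J5=29  J6=37
Turnaround (C−A): J1=5  J2=11  J3=17  J4=41  J5=13  J6=20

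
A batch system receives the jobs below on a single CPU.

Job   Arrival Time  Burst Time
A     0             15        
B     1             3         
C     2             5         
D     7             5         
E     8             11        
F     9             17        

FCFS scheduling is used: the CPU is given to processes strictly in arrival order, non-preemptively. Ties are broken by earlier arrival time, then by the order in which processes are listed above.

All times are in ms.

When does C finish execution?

23

Schedule: | A 0-15 | B 15-18 | C 18-23 | D 23-28 | E 28-39 | F 39-56 |
Completion: A=15  B=18  C=23  D=28  E=39  F=56
Turnaround (C−A): A=15  B=17  C=21  D=21  E=31  F=47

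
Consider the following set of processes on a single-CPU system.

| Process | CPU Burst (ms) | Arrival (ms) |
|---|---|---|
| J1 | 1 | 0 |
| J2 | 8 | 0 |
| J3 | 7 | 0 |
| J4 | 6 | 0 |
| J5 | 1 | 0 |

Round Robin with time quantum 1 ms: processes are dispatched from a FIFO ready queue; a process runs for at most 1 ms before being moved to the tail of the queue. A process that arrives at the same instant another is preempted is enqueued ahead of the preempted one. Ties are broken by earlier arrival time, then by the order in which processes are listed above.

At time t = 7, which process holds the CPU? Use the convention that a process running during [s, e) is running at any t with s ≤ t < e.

Gantt: | J1 0-1 | J2 1-2 | J3 2-3 | J4 3-4 | J5 4-5 | J2 5-6 | J3 6-7 | J4 7-8 | J2 8-9 | J3 9-10 | J4 10-11 | J2 11-12 | J3 12-13 | J4 13-14 | J2 14-15 | J3 15-16 | J4 16-17 | J2 17-18 | J3 18-19 | J4 19-20 | J2 20-21 | J3 21-22 | J2 22-23 |
Completion: J1=1  J2=23  J3=22  J4=20  J5=5
Turnaround (C−A): J1=1  J2=23  J3=22  J4=20  J5=5

J4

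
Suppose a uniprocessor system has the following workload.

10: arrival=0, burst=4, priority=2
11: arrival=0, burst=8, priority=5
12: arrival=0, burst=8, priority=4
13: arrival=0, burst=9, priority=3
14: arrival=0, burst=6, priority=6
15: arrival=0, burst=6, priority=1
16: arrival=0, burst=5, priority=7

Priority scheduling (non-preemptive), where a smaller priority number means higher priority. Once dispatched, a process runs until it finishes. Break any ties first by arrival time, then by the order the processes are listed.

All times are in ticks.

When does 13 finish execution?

Timeline: | 15 0-6 | 10 6-10 | 13 10-19 | 12 19-27 | 11 27-35 | 14 35-41 | 16 41-46 |
Completion: 10=10  11=35  12=27  13=19  14=41  15=6  16=46
Turnaround (C−A): 10=10  11=35  12=27  13=19  14=41  15=6  16=46

19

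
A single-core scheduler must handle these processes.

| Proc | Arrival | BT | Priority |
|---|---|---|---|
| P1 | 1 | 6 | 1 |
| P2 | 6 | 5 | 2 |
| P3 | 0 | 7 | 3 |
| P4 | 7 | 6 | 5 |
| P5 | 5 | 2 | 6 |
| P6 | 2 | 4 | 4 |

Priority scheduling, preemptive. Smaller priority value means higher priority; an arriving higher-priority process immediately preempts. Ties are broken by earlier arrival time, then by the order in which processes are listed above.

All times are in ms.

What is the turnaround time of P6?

Timeline: | P3 0-1 | P1 1-7 | P2 7-12 | P3 12-18 | P6 18-22 | P4 22-28 | P5 28-30 |
Completion: P1=7  P2=12  P3=18  P4=28  P5=30  P6=22
Turnaround (C−A): P1=6  P2=6  P3=18  P4=21  P5=25  P6=20
Turnaround(P6) = completion − arrival = 22 − 2 = 20

20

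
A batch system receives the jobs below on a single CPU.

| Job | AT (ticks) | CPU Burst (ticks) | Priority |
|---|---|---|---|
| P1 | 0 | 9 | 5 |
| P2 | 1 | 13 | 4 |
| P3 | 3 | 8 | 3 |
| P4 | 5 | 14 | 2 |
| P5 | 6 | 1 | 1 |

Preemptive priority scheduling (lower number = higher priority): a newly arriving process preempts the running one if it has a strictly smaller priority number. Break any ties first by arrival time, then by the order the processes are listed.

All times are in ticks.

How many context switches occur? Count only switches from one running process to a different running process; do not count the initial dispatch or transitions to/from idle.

8

Schedule: | P1 0-1 | P2 1-3 | P3 3-5 | P4 5-6 | P5 6-7 | P4 7-20 | P3 20-26 | P2 26-37 | P1 37-45 |
Completion: P1=45  P2=37  P3=26  P4=20  P5=7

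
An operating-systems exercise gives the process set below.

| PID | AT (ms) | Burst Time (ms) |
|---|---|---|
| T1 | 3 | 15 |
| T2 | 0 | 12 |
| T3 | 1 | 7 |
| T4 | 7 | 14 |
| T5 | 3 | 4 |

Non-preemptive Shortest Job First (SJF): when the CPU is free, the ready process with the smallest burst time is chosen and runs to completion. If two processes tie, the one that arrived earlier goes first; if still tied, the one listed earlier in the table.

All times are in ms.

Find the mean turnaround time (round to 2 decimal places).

Gantt: | T2 0-12 | T5 12-16 | T3 16-23 | T4 23-37 | T1 37-52 |
Completion: T1=52  T2=12  T3=23  T4=37  T5=16
Turnaround times: T1=49, T2=12, T3=22, T4=30, T5=13
Average turnaround = (49+12+22+30+13) / 5 = 126/5 = 25.20

25.20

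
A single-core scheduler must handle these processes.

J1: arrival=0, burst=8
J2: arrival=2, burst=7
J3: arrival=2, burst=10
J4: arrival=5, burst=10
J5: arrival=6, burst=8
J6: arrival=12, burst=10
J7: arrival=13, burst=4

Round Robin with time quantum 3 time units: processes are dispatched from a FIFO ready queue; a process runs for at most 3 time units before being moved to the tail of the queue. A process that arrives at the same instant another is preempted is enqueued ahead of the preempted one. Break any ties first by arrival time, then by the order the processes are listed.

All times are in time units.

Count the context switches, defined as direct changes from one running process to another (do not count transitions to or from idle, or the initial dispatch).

22

Schedule: | J1 0-3 | J2 3-6 | J3 6-9 | J1 9-12 | J4 12-15 | J5 15-18 | J2 18-21 | J3 21-24 | J6 24-27 | J1 27-29 | J7 29-32 | J4 32-35 | J5 35-38 | J2 38-39 | J3 39-42 | J6 42-45 | J7 45-46 | J4 46-49 | J5 49-51 | J3 51-52 | J6 52-55 | J4 55-56 | J6 56-57 |
Completion: J1=29  J2=39  J3=52  J4=56  J5=51  J6=57  J7=46
Turnaround (C−A): J1=29  J2=37  J3=50  J4=51  J5=45  J6=45  J7=33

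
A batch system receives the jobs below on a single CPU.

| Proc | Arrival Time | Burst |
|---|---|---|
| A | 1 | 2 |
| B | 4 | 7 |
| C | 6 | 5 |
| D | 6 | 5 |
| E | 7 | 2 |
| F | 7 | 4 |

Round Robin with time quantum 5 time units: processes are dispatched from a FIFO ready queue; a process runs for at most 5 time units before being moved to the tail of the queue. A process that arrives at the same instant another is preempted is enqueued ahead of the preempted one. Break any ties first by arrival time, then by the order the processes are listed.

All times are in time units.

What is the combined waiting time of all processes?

Schedule: | idle 0-1 | A 1-3 | idle 3-4 | B 4-9 | C 9-14 | D 14-19 | E 19-21 | F 21-25 | B 25-27 |
Completion: A=3  B=27  C=14  D=19  E=21  F=25
Waiting = turnaround − burst: A=0, B=16, C=3, D=8, E=12, F=14
Total waiting = 0 + 16 + 3 + 8 + 12 + 14 = 53

53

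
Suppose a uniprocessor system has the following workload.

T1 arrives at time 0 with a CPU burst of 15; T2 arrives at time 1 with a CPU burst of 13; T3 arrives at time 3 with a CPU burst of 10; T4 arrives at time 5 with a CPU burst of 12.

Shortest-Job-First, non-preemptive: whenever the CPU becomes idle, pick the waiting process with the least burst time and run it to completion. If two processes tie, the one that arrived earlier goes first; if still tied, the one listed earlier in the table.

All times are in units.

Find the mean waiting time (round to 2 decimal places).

17.00

Schedule: | T1 0-15 | T3 15-25 | T4 25-37 | T2 37-50 |
Completion: T1=15  T2=50  T3=25  T4=37
Turnaround (C−A): T1=15  T2=49  T3=22  T4=32
Waiting times: T1=0, T2=36, T3=12, T4=20
Average waiting = (0+36+12+20) / 4 = 68/4 = 17.00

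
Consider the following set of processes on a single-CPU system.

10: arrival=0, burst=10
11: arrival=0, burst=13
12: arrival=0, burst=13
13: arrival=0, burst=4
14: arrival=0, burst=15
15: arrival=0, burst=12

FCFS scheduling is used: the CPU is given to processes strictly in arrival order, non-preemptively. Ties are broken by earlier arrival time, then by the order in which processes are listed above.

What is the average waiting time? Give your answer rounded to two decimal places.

Gantt: | 10 0-10 | 11 10-23 | 12 23-36 | 13 36-40 | 14 40-55 | 15 55-67 |
Completion: 10=10  11=23  12=36  13=40  14=55  15=67
Turnaround (C−A): 10=10  11=23  12=36  13=40  14=55  15=67
Waiting times: 10=0, 11=10, 12=23, 13=36, 14=40, 15=55
Average waiting = (0+10+23+36+40+55) / 6 = 164/6 = 27.33

27.33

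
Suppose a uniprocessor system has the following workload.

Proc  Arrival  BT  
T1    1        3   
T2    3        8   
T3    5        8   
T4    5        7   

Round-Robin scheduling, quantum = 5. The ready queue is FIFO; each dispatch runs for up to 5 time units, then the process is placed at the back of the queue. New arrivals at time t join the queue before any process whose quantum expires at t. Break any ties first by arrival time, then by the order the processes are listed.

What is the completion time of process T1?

4

Schedule: | idle 0-1 | T1 1-4 | T2 4-9 | T3 9-14 | T4 14-19 | T2 19-22 | T3 22-25 | T4 25-27 |
Completion: T1=4  T2=22  T3=25  T4=27
Turnaround (C−A): T1=3  T2=19  T3=20  T4=22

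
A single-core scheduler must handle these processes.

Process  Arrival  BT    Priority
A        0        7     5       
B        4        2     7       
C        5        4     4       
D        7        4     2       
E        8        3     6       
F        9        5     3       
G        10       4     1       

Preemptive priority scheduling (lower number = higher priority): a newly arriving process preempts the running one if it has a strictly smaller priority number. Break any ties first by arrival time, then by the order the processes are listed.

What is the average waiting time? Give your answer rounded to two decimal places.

11.29

Gantt: | A 0-5 | C 5-7 | D 7-10 | G 10-14 | D 14-15 | F 15-20 | C 20-22 | A 22-24 | E 24-27 | B 27-29 |
Completion: A=24  B=29  C=22  D=15  E=27  F=20  G=14
Turnaround (C−A): A=24  B=25  C=17  D=8  E=19  F=11  G=4
Waiting times: A=17, B=23, C=13, D=4, E=16, F=6, G=0
Average waiting = (17+23+13+4+16+6+0) / 7 = 79/7 = 11.29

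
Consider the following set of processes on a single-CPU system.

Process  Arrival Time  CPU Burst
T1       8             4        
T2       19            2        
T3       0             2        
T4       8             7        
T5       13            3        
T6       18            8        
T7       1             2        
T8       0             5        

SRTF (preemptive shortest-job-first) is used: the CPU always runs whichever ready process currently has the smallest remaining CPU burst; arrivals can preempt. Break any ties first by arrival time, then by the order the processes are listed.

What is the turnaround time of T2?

Gantt: | T3 0-2 | T7 2-4 | T8 4-9 | T1 9-13 | T5 13-16 | T4 16-19 | T2 19-21 | T4 21-25 | T6 25-33 |
Completion: T1=13  T2=21  T3=2  T4=25  T5=16  T6=33  T7=4  T8=9
Turnaround (C−A): T1=5  T2=2  T3=2  T4=17  T5=3  T6=15  T7=3  T8=9
Turnaround(T2) = completion − arrival = 21 − 19 = 2

2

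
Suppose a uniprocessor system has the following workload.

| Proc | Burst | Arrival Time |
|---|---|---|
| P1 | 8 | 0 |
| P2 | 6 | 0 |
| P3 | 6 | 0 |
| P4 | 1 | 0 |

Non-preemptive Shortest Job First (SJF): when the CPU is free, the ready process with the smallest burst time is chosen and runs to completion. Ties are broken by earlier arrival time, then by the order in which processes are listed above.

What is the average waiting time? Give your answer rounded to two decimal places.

5.25

Gantt: | P4 0-1 | P2 1-7 | P3 7-13 | P1 13-21 |
Completion: P1=21  P2=7  P3=13  P4=1
Turnaround (C−A): P1=21  P2=7  P3=13  P4=1
Waiting times: P1=13, P2=1, P3=7, P4=0
Average waiting = (13+1+7+0) / 4 = 21/4 = 5.25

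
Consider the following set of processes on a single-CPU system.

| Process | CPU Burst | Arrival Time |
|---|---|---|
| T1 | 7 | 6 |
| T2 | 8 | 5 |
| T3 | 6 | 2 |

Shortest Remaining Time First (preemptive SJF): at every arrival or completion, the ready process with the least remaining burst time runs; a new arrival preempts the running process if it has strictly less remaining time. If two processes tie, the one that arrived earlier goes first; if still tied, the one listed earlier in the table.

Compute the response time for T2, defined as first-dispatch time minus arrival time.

10

Gantt: | idle 0-2 | T3 2-8 | T1 8-15 | T2 15-23 |
Completion: T1=15  T2=23  T3=8
Turnaround (C−A): T1=9  T2=18  T3=6
Response(T2) = first start − arrival = 15 − 5 = 10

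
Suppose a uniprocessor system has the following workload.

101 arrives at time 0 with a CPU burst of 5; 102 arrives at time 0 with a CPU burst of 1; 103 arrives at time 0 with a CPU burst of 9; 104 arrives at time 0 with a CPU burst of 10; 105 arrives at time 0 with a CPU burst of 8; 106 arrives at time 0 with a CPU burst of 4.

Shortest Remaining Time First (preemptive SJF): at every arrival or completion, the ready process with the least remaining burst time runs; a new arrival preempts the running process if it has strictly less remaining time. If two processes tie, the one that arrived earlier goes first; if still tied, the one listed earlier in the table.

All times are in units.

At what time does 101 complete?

Gantt: | 102 0-1 | 106 1-5 | 101 5-10 | 105 10-18 | 103 18-27 | 104 27-37 |
Completion: 101=10  102=1  103=27  104=37  105=18  106=5

10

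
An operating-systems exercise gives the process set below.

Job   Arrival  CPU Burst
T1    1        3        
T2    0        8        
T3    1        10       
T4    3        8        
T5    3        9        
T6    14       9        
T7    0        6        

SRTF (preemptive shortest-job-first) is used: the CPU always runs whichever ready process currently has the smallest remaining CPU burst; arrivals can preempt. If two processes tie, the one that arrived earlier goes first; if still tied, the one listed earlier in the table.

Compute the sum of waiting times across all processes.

Timeline: | T7 0-1 | T1 1-4 | T7 4-9 | T2 9-17 | T4 17-25 | T5 25-34 | T6 34-43 | T3 43-53 |
Completion: T1=4  T2=17  T3=53  T4=25  T5=34  T6=43  T7=9
Turnaround (C−A): T1=3  T2=17  T3=52  T4=22  T5=31  T6=29  T7=9
Waiting = turnaround − burst: T1=0, T2=9, T3=42, T4=14, T5=22, T6=20, T7=3
Total waiting = 0 + 9 + 42 + 14 + 22 + 20 + 3 = 110

110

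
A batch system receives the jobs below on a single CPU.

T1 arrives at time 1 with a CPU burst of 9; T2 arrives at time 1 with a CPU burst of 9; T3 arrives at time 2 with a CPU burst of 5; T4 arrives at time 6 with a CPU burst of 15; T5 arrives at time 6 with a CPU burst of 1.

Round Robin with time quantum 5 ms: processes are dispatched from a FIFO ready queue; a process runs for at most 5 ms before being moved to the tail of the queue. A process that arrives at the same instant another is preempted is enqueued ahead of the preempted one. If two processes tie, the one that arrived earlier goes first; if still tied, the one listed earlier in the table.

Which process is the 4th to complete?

Timeline: | idle 0-1 | T1 1-6 | T2 6-11 | T3 11-16 | T4 16-21 | T5 21-22 | T1 22-26 | T2 26-30 | T4 30-40 |
Completion: T1=26  T2=30  T3=16  T4=40  T5=22
Finish order: T3 → T5 → T1 → T2 → T4

T2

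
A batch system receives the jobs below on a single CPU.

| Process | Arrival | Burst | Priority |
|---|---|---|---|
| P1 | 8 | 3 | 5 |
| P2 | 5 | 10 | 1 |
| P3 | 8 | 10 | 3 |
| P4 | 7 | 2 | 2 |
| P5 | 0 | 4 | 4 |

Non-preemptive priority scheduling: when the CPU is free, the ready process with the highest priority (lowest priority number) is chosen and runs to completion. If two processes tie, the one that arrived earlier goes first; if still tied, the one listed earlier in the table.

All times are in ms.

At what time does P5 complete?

Timeline: | P5 0-4 | idle 4-5 | P2 5-15 | P4 15-17 | P3 17-27 | P1 27-30 |
Completion: P1=30  P2=15  P3=27  P4=17  P5=4

4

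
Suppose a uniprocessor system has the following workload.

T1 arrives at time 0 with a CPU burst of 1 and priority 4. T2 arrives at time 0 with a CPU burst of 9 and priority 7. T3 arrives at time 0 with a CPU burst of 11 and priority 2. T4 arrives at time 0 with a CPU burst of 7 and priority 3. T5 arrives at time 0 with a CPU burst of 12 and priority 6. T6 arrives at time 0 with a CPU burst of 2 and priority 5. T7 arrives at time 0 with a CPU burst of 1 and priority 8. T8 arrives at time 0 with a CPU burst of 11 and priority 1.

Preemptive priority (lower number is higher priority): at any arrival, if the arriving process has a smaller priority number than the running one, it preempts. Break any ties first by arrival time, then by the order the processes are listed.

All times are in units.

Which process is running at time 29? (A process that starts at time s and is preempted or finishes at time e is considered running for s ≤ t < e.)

T1

Timeline: | T8 0-11 | T3 11-22 | T4 22-29 | T1 29-30 | T6 30-32 | T5 32-44 | T2 44-53 | T7 53-54 |
Completion: T1=30  T2=53  T3=22  T4=29  T5=44  T6=32  T7=54  T8=11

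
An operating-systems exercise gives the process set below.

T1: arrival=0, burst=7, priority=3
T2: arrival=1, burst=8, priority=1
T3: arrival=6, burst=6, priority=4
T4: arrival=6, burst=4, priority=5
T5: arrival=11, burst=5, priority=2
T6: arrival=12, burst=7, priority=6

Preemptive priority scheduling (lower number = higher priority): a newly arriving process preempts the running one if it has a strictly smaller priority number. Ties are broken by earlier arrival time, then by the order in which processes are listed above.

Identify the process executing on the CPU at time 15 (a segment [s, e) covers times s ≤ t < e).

T5

Timeline: | T1 0-1 | T2 1-9 | T1 9-11 | T5 11-16 | T1 16-20 | T3 20-26 | T4 26-30 | T6 30-37 |
Completion: T1=20  T2=9  T3=26  T4=30  T5=16  T6=37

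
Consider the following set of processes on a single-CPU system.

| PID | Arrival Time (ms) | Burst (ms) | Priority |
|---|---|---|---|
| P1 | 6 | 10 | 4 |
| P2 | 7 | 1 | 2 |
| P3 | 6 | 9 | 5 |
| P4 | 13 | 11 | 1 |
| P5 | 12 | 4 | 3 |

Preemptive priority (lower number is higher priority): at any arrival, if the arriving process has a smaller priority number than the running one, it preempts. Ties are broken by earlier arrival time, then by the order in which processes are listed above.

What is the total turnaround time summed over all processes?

Timeline: | idle 0-6 | P1 6-7 | P2 7-8 | P1 8-12 | P5 12-13 | P4 13-24 | P5 24-27 | P1 27-32 | P3 32-41 |
Completion: P1=32  P2=8  P3=41  P4=24  P5=27
Turnaround (C−A): P1=26  P2=1  P3=35  P4=11  P5=15
Turnaround = completion − arrival: P1=26, P2=1, P3=35, P4=11, P5=15
Total turnaround = 26 + 1 + 35 + 11 + 15 = 88

88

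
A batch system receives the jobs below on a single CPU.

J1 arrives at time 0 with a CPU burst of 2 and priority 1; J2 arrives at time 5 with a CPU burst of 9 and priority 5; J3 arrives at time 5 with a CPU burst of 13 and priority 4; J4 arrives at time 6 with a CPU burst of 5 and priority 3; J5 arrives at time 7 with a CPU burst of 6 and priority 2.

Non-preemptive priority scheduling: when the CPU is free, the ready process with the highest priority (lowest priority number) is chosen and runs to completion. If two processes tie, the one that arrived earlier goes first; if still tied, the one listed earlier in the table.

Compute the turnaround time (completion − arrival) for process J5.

Schedule: | J1 0-2 | idle 2-5 | J3 5-18 | J5 18-24 | J4 24-29 | J2 29-38 |
Completion: J1=2  J2=38  J3=18  J4=29  J5=24
Turnaround (C−A): J1=2  J2=33  J3=13  J4=23  J5=17
Turnaround(J5) = completion − arrival = 24 − 7 = 17

17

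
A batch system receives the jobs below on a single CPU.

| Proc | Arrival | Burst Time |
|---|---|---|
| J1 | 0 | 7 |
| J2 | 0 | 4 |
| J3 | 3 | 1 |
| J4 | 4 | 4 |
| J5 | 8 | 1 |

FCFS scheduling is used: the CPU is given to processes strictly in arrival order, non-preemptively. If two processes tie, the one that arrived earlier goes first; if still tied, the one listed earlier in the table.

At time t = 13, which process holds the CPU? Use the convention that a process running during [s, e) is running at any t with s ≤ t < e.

J4

Timeline: | J1 0-7 | J2 7-11 | J3 11-12 | J4 12-16 | J5 16-17 |
Completion: J1=7  J2=11  J3=12  J4=16  J5=17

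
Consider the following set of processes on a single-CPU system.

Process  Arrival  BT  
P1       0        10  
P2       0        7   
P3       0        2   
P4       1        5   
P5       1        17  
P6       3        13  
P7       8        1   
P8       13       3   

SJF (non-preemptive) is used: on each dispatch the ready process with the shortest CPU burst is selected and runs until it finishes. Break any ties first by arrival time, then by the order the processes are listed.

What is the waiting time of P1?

Gantt: | P3 0-2 | P4 2-7 | P2 7-14 | P7 14-15 | P8 15-18 | P1 18-28 | P6 28-41 | P5 41-58 |
Completion: P1=28  P2=14  P3=2  P4=7  P5=58  P6=41  P7=15  P8=18
Turnaround (C−A): P1=28  P2=14  P3=2  P4=6  P5=57  P6=38  P7=7  P8=5
Waiting(P1) = turnaround − burst = 28 − 10 = 18

18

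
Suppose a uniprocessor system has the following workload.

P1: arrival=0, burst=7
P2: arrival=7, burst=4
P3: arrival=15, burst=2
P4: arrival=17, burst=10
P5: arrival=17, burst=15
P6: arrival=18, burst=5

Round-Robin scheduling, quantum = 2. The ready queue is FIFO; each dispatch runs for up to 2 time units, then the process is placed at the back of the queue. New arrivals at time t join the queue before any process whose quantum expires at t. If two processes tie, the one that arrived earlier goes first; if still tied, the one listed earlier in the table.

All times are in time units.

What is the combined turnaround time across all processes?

Timeline: | P1 0-7 | P2 7-11 | idle 11-15 | P3 15-17 | P4 17-19 | P5 19-21 | P6 21-23 | P4 23-25 | P5 25-27 | P6 27-29 | P4 29-31 | P5 31-33 | P6 33-34 | P4 34-36 | P5 36-38 | P4 38-40 | P5 40-47 |
Completion: P1=7  P2=11  P3=17  P4=40  P5=47  P6=34
Turnaround (C−A): P1=7  P2=4  P3=2  P4=23  P5=30  P6=16
Turnaround = completion − arrival: P1=7, P2=4, P3=2, P4=23, P5=30, P6=16
Total turnaround = 7 + 4 + 2 + 23 + 30 + 16 = 82

82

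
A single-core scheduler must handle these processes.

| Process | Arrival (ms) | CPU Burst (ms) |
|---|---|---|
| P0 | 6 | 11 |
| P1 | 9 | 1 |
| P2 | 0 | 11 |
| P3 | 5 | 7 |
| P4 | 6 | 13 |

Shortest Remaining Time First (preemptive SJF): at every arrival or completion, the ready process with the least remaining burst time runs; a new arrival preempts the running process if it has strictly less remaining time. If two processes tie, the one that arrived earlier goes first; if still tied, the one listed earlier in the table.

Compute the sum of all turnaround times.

Gantt: | P2 0-9 | P1 9-10 | P2 10-12 | P3 12-19 | P0 19-30 | P4 30-43 |
Completion: P0=30  P1=10  P2=12  P3=19  P4=43
Turnaround = completion − arrival: P0=24, P1=1, P2=12, P3=14, P4=37
Total turnaround = 24 + 1 + 12 + 14 + 37 = 88

88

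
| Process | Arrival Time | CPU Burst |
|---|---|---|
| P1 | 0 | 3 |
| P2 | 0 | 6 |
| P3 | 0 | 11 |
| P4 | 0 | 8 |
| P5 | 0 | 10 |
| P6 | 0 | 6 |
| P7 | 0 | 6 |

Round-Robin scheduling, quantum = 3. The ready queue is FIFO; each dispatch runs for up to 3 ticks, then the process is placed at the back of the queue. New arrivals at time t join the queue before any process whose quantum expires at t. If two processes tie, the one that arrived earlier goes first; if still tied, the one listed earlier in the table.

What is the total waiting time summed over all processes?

Timeline: | P1 0-3 | P2 3-6 | P3 6-9 | P4 9-12 | P5 12-15 | P6 15-18 | P7 18-21 | P2 21-24 | P3 24-27 | P4 27-30 | P5 30-33 | P6 33-36 | P7 36-39 | P3 39-42 | P4 42-44 | P5 44-47 | P3 47-49 | P5 49-50 |
Completion: P1=3  P2=24  P3=49  P4=44  P5=50  P6=36  P7=39
Waiting = turnaround − burst: P1=0, P2=18, P3=38, P4=36, P5=40, P6=30, P7=33
Total waiting = 0 + 18 + 38 + 36 + 40 + 30 + 33 = 195

195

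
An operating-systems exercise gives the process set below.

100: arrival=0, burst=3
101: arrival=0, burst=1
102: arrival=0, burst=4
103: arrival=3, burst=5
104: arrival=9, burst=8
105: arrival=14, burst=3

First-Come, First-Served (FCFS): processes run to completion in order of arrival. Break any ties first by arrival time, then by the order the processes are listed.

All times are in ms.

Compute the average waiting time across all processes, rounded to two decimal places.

3.83

Timeline: | 100 0-3 | 101 3-4 | 102 4-8 | 103 8-13 | 104 13-21 | 105 21-24 |
Completion: 100=3  101=4  102=8  103=13  104=21  105=24
Turnaround (C−A): 100=3  101=4  102=8  103=10  104=12  105=10
Waiting times: 100=0, 101=3, 102=4, 103=5, 104=4, 105=7
Average waiting = (0+3+4+5+4+7) / 6 = 23/6 = 3.83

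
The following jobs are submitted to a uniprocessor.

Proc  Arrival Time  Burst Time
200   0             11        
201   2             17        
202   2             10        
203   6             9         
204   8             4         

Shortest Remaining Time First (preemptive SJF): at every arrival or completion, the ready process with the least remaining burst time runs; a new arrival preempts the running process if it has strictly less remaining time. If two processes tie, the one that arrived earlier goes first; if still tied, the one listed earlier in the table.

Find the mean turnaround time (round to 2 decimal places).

Timeline: | 200 0-11 | 204 11-15 | 203 15-24 | 202 24-34 | 201 34-51 |
Completion: 200=11  201=51  202=34  203=24  204=15
Turnaround times: 200=11, 201=49, 202=32, 203=18, 204=7
Average turnaround = (11+49+32+18+7) / 5 = 117/5 = 23.40

23.40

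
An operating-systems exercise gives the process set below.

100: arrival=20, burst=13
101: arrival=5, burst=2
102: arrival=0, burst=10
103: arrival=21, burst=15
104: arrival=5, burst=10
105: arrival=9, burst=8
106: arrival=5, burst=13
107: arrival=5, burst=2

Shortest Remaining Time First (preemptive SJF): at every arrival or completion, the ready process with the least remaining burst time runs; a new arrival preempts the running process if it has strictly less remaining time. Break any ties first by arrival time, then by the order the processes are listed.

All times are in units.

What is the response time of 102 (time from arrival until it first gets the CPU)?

0

Schedule: | 102 0-5 | 101 5-7 | 107 7-9 | 102 9-14 | 105 14-22 | 104 22-32 | 106 32-45 | 100 45-58 | 103 58-73 |
Completion: 100=58  101=7  102=14  103=73  104=32  105=22  106=45  107=9
Turnaround (C−A): 100=38  101=2  102=14  103=52  104=27  105=13  106=40  107=4
Response(102) = first start − arrival = 0 − 0 = 0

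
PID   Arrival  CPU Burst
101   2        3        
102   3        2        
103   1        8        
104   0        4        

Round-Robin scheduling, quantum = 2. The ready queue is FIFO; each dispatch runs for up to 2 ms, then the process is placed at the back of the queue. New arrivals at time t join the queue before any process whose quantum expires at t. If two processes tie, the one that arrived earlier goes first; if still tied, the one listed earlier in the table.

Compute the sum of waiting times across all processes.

Schedule: | 104 0-2 | 103 2-4 | 101 4-6 | 104 6-8 | 102 8-10 | 103 10-12 | 101 12-13 | 103 13-17 |
Completion: 101=13  102=10  103=17  104=8
Waiting = turnaround − burst: 101=8, 102=5, 103=8, 104=4
Total waiting = 8 + 5 + 8 + 4 = 25

25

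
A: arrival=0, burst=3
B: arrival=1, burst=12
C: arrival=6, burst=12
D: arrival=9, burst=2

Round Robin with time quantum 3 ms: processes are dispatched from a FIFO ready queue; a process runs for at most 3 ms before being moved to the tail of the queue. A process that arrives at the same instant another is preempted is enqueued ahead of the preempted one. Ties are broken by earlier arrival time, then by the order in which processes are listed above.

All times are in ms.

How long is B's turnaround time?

25

Schedule: | A 0-3 | B 3-6 | C 6-9 | B 9-12 | D 12-14 | C 14-17 | B 17-20 | C 20-23 | B 23-26 | C 26-29 |
Completion: A=3  B=26  C=29  D=14
Turnaround(B) = completion − arrival = 26 − 1 = 25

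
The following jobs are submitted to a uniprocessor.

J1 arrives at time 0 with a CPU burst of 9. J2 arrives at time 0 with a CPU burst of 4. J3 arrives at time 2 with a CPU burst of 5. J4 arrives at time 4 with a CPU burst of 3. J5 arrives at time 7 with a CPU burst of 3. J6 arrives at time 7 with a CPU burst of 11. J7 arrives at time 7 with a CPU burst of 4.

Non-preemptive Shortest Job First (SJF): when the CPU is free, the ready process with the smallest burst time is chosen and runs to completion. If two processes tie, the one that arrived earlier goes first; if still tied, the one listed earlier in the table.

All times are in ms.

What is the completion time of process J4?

7

Timeline: | J2 0-4 | J4 4-7 | J5 7-10 | J7 10-14 | J3 14-19 | J1 19-28 | J6 28-39 |
Completion: J1=28  J2=4  J3=19  J4=7  J5=10  J6=39  J7=14
Turnaround (C−A): J1=28  J2=4  J3=17  J4=3  J5=3  J6=32  J7=7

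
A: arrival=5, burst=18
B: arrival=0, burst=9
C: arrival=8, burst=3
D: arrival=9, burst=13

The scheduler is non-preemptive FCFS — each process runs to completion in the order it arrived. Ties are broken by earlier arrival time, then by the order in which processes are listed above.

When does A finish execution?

27

Gantt: | B 0-9 | A 9-27 | C 27-30 | D 30-43 |
Completion: A=27  B=9  C=30  D=43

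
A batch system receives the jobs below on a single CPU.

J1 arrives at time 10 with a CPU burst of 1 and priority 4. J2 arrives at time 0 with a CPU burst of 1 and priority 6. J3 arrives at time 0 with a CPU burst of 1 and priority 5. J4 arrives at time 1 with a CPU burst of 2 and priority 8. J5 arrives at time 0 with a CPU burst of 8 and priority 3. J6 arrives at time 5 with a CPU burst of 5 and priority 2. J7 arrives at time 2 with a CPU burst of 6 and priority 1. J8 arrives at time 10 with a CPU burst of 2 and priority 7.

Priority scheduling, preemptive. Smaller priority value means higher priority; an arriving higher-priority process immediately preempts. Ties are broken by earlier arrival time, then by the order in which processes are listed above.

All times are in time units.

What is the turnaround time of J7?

6

Gantt: | J5 0-2 | J7 2-8 | J6 8-13 | J5 13-19 | J1 19-20 | J3 20-21 | J2 21-22 | J8 22-24 | J4 24-26 |
Completion: J1=20  J2=22  J3=21  J4=26  J5=19  J6=13  J7=8  J8=24
Turnaround(J7) = completion − arrival = 8 − 2 = 6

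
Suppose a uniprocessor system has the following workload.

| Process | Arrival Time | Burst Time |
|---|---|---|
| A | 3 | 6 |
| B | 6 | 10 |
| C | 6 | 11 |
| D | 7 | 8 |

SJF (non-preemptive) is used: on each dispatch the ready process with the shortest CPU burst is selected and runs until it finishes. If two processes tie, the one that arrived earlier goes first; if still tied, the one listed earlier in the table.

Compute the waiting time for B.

Timeline: | idle 0-3 | A 3-9 | D 9-17 | B 17-27 | C 27-38 |
Completion: A=9  B=27  C=38  D=17
Turnaround (C−A): A=6  B=21  C=32  D=10
Waiting(B) = turnaround − burst = 21 − 10 = 11

11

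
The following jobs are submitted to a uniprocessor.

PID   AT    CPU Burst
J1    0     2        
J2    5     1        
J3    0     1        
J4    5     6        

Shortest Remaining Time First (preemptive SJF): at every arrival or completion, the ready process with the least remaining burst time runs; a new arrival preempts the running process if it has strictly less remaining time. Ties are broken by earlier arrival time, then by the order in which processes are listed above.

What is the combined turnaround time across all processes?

Gantt: | J3 0-1 | J1 1-3 | idle 3-5 | J2 5-6 | J4 6-12 |
Completion: J1=3  J2=6  J3=1  J4=12
Turnaround = completion − arrival: J1=3, J2=1, J3=1, J4=7
Total turnaround = 3 + 1 + 1 + 7 = 12

12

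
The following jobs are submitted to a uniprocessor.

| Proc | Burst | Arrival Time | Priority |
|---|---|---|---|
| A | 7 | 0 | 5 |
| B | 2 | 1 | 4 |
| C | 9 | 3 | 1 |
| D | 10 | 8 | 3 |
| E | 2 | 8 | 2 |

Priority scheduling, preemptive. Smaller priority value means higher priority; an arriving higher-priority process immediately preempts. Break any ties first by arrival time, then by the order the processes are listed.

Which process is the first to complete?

B

Timeline: | A 0-1 | B 1-3 | C 3-12 | E 12-14 | D 14-24 | A 24-30 |
Completion: A=30  B=3  C=12  D=24  E=14
Finish order: B → C → E → D → A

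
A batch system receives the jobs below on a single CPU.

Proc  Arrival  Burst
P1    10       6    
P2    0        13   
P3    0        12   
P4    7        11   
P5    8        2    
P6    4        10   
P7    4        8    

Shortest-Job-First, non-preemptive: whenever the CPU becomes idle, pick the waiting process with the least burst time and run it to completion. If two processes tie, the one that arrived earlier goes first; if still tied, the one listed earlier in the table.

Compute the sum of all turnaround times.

Gantt: | P3 0-12 | P5 12-14 | P1 14-20 | P7 20-28 | P6 28-38 | P4 38-49 | P2 49-62 |
Completion: P1=20  P2=62  P3=12  P4=49  P5=14  P6=38  P7=28
Turnaround = completion − arrival: P1=10, P2=62, P3=12, P4=42, P5=6, P6=34, P7=24
Total turnaround = 10 + 62 + 12 + 42 + 6 + 34 + 24 = 190

190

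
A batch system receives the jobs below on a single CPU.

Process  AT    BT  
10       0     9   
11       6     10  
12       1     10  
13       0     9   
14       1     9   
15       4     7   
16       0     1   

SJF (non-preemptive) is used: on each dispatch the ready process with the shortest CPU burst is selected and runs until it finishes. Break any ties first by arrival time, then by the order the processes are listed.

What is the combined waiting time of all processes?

122

Gantt: | 16 0-1 | 10 1-10 | 15 10-17 | 13 17-26 | 14 26-35 | 12 35-45 | 11 45-55 |
Completion: 10=10  11=55  12=45  13=26  14=35  15=17  16=1
Waiting = turnaround − burst: 10=1, 11=39, 12=34, 13=17, 14=25, 15=6, 16=0
Total waiting = 1 + 39 + 34 + 17 + 25 + 6 + 0 = 122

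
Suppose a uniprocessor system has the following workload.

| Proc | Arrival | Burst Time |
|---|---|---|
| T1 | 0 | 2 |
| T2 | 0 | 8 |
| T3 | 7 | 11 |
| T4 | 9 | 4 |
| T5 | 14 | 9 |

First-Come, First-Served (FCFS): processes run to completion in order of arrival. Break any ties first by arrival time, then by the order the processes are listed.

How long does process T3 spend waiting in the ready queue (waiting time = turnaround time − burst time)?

3

Timeline: | T1 0-2 | T2 2-10 | T3 10-21 | T4 21-25 | T5 25-34 |
Completion: T1=2  T2=10  T3=21  T4=25  T5=34
Turnaround (C−A): T1=2  T2=10  T3=14  T4=16  T5=20
Waiting(T3) = turnaround − burst = 14 − 11 = 3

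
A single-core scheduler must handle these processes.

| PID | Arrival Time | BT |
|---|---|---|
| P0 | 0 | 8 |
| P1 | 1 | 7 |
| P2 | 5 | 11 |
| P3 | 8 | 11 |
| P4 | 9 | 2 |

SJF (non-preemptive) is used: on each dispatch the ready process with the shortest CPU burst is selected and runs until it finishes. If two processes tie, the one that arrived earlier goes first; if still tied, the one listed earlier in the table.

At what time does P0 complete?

8

Gantt: | P0 0-8 | P1 8-15 | P4 15-17 | P2 17-28 | P3 28-39 |
Completion: P0=8  P1=15  P2=28  P3=39  P4=17
Turnaround (C−A): P0=8  P1=14  P2=23  P3=31  P4=8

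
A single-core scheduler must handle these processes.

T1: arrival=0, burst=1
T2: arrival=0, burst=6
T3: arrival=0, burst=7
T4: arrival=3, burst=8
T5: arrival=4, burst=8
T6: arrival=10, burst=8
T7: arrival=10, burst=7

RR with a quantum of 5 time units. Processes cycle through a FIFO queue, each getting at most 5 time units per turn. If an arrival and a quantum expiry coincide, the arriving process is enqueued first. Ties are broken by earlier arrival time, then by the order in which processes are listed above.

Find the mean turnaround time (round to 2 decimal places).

Schedule: | T1 0-1 | T2 1-6 | T3 6-11 | T4 11-16 | T5 16-21 | T2 21-22 | T6 22-27 | T7 27-32 | T3 32-34 | T4 34-37 | T5 37-40 | T6 40-43 | T7 43-45 |
Completion: T1=1  T2=22  T3=34  T4=37  T5=40  T6=43  T7=45
Turnaround times: T1=1, T2=22, T3=34, T4=34, T5=36, T6=33, T7=35
Average turnaround = (1+22+34+34+36+33+35) / 7 = 195/7 = 27.86

27.86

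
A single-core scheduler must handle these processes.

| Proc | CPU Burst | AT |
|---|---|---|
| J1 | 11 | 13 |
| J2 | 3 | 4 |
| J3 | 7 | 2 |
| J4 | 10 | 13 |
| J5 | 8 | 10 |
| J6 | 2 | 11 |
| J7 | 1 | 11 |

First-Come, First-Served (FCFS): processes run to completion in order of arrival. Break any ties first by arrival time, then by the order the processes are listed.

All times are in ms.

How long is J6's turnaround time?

11

Gantt: | idle 0-2 | J3 2-9 | J2 9-12 | J5 12-20 | J6 20-22 | J7 22-23 | J1 23-34 | J4 34-44 |
Completion: J1=34  J2=12  J3=9  J4=44  J5=20  J6=22  J7=23
Turnaround (C−A): J1=21  J2=8  J3=7  J4=31  J5=10  J6=11  J7=12
Turnaround(J6) = completion − arrival = 22 − 11 = 11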